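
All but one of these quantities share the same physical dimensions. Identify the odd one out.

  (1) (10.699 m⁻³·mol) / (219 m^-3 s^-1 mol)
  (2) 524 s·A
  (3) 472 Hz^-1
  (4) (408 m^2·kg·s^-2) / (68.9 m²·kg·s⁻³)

(2)

Expand each in SI base units:
  (1) [m⁻³·mol] / [m⁻³·s⁻¹·mol] = s
  (2) A·s = s·A
  (3) Hz⁻¹ = (s⁻¹)⁻¹ = s
  (4) [kg·m²·s⁻²] / [kg·m²·s⁻³] = s
All reduce to s except (2), which is s·A.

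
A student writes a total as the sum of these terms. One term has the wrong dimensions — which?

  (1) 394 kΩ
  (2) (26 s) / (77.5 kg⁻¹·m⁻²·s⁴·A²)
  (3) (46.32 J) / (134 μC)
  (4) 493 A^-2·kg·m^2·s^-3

Reduce each to base SI dimensions:
  (1) Ω = V·A⁻¹ = kg·m²·s⁻³·A⁻²
  (2) [s] / [kg⁻¹·m⁻²·s⁴·A²] = kg·m²·s⁻³·A⁻²
  (3) [kg·m²·s⁻²] / [s·A] = kg·m²·s⁻³·A⁻¹
  (4) kg·m²·s⁻³·A⁻²
All reduce to kg·m²·s⁻³·A⁻² except (3), which is kg·m²·s⁻³·A⁻¹.

(3)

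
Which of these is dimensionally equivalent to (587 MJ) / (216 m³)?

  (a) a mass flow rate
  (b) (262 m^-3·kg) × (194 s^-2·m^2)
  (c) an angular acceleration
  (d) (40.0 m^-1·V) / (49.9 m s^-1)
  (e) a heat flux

Reference: [kg·m²·s⁻²] / [m³] = kg·m⁻¹·s⁻².
Each option:
  (a) [mass flow rate] = kg·s⁻¹
  (b) [kg·m⁻³] · [m²·s⁻²] = kg·m⁻¹·s⁻²  ← same
  (c) [angular acceleration] = s⁻²
  (d) [kg·m·s⁻³·A⁻¹] / [m·s⁻¹] = kg·s⁻²·A⁻¹
  (e) [heat flux] = kg·s⁻³
Only (b) matches kg·m⁻¹·s⁻².

(b)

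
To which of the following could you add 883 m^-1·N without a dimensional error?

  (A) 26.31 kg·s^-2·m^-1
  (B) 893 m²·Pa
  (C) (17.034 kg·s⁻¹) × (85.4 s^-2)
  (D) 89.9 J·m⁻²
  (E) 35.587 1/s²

Reference: N·m⁻¹ = kg·m·s⁻²·m⁻¹ = kg·s⁻².
Each option:
  (A) kg·m⁻¹·s⁻²
  (B) Pa·m² = N·m⁻²·m² = kg·m·s⁻²
  (C) [kg·s⁻¹] · [s⁻²] = kg·s⁻³
  (D) J·m⁻² = N·m·m⁻² = kg·s⁻²  ← same
  (E) s⁻²
Only (D) matches kg·s⁻².

(D)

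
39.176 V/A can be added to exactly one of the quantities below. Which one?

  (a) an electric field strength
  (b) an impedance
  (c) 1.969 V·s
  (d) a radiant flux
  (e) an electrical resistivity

(b)

Reference: V·A⁻¹ = J·C⁻¹·A⁻¹ = kg·m²·s⁻³·A⁻².
Each option:
  (a) [electric field strength] = kg·m·s⁻³·A⁻¹
  (b) [impedance] = kg·m²·s⁻³·A⁻²  ← same
  (c) V·s = J·C⁻¹·s = kg·m²·s⁻²·A⁻¹
  (d) [radiant flux] = kg·m²·s⁻³
  (e) [electrical resistivity] = kg·m³·s⁻³·A⁻²
Only (b) matches kg·m²·s⁻³·A⁻².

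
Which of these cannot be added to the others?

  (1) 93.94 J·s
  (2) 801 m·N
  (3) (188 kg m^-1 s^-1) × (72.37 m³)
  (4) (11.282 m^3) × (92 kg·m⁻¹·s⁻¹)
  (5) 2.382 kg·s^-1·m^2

(2)

Work out the base dimensions of each:
  (1) J·s = N·m·s = kg·m²·s⁻¹
  (2) N·m = kg·m·s⁻²·m = kg·m²·s⁻²
  (3) [kg·m⁻¹·s⁻¹] · [m³] = kg·m²·s⁻¹
  (4) [m³] · [kg·m⁻¹·s⁻¹] = kg·m²·s⁻¹
  (5) kg·m²·s⁻¹
All reduce to kg·m²·s⁻¹ except (2), which is kg·m²·s⁻².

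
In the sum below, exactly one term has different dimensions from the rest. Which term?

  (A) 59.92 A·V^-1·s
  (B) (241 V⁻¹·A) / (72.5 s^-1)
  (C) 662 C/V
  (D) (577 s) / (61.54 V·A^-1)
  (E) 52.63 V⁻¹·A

(E)

In SI base units:
  (A) A·s·V⁻¹ = A·s·(J·C⁻¹)⁻¹ = kg⁻¹·m⁻²·s⁴·A²
  (B) [kg⁻¹·m⁻²·s³·A²] / [s⁻¹] = kg⁻¹·m⁻²·s⁴·A²
  (C) C·V⁻¹ = s·A·(J·C⁻¹)⁻¹ = kg⁻¹·m⁻²·s⁴·A²
  (D) [s] / [kg·m²·s⁻³·A⁻²] = kg⁻¹·m⁻²·s⁴·A²
  (E) A·V⁻¹ = A·(J·C⁻¹)⁻¹ = kg⁻¹·m⁻²·s³·A²
All reduce to kg⁻¹·m⁻²·s⁴·A² except (E), which is kg⁻¹·m⁻²·s³·A².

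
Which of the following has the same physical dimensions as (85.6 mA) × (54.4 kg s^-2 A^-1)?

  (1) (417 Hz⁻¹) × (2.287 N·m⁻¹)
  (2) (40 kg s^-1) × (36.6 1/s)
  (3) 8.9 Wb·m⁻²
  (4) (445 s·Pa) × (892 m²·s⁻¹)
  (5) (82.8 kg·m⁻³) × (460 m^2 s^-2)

(2)

Reference: [A] · [kg·s⁻²·A⁻¹] = kg·s⁻².
Each option:
  (1) [s] · [kg·s⁻²] = kg·s⁻¹
  (2) [kg·s⁻¹] · [s⁻¹] = kg·s⁻²  ← same
  (3) Wb·m⁻² = V·s·m⁻² = kg·s⁻²·A⁻¹
  (4) [kg·m⁻¹·s⁻¹] · [m²·s⁻¹] = kg·m·s⁻²
  (5) [kg·m⁻³] · [m²·s⁻²] = kg·m⁻¹·s⁻²
Only (2) matches kg·s⁻².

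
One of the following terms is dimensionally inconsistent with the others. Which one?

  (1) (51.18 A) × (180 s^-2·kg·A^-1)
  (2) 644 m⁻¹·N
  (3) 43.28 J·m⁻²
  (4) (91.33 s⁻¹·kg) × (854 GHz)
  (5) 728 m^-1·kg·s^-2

(5)

Work out the base dimensions of each:
  (1) [A] · [kg·s⁻²·A⁻¹] = kg·s⁻²
  (2) N·m⁻¹ = kg·m·s⁻²·m⁻¹ = kg·s⁻²
  (3) J·m⁻² = N·m·m⁻² = kg·s⁻²
  (4) [kg·s⁻¹] · [s⁻¹] = kg·s⁻²
  (5) kg·m⁻¹·s⁻²
All reduce to kg·s⁻² except (5), which is kg·m⁻¹·s⁻².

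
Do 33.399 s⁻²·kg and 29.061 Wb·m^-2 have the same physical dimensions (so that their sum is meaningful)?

No

In SI base units:
  33.399 s⁻²·kg:  kg·s⁻²
  29.061 Wb·m^-2:  Wb·m⁻² = V·s·m⁻² = kg·s⁻²·A⁻¹
kg·s⁻² ≠ kg·s⁻²·A⁻¹, so they cannot be added.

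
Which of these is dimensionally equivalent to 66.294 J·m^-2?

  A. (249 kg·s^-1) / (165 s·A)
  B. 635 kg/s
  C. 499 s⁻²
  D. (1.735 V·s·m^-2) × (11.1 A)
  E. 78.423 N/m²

Reference: J·m⁻² = N·m·m⁻² = kg·s⁻².
Each option:
  A. [kg·s⁻¹] / [s·A] = kg·s⁻²·A⁻¹
  B. kg·s⁻¹
  C. s⁻²
  D. [kg·s⁻²·A⁻¹] · [A] = kg·s⁻²  ← same
  E. N·m⁻² = kg·m·s⁻²·m⁻² = kg·m⁻¹·s⁻²
Only D. matches kg·s⁻².

D.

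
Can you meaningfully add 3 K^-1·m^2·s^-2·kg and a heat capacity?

Yes

Work out the base dimensions of each:
  3 K^-1·m^2·s^-2·kg:  kg·m²·s⁻²·K⁻¹
  a heat capacity:  [heat capacity] = kg·m²·s⁻²·K⁻¹
Both are kg·m²·s⁻²·K⁻¹, so they have the same dimensions and can be added.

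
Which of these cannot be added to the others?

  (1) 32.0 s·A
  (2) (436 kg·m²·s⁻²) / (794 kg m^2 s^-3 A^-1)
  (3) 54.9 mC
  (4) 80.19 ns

(4)

In SI base units:
  (1) A·s = s·A
  (2) [kg·m²·s⁻²] / [kg·m²·s⁻³·A⁻¹] = s·A
  (3) C = s·A
  (4) s
All reduce to s·A except (4), which is s.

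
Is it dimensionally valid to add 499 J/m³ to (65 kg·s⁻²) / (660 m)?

Yes

Dimensions:
  499 J/m³:  J·m⁻³ = N·m·m⁻³ = kg·m⁻¹·s⁻²
  (65 kg·s⁻²) / (660 m):  [kg·s⁻²] / [m] = kg·m⁻¹·s⁻²
Both are kg·m⁻¹·s⁻², so they have the same dimensions and can be added.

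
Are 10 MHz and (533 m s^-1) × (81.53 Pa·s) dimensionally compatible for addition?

No

Dimensions:
  10 MHz:  Hz = s⁻¹
  (533 m s^-1) × (81.53 Pa·s):  [m·s⁻¹] · [kg·m⁻¹·s⁻¹] = kg·s⁻²
s⁻¹ ≠ kg·s⁻², so they cannot be added.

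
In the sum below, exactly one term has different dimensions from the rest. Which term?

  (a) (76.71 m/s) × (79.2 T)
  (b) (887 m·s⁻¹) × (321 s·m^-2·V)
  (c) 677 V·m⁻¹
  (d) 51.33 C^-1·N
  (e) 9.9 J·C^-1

(e)

Expand each in SI base units:
  (a) [m·s⁻¹] · [kg·s⁻²·A⁻¹] = kg·m·s⁻³·A⁻¹
  (b) [m·s⁻¹] · [kg·s⁻²·A⁻¹] = kg·m·s⁻³·A⁻¹
  (c) V·m⁻¹ = J·C⁻¹·m⁻¹ = kg·m·s⁻³·A⁻¹
  (d) N·C⁻¹ = kg·m·s⁻²·(s·A)⁻¹ = kg·m·s⁻³·A⁻¹
  (e) J·C⁻¹ = N·m·(s·A)⁻¹ = kg·m²·s⁻³·A⁻¹
All reduce to kg·m·s⁻³·A⁻¹ except (e), which is kg·m²·s⁻³·A⁻¹.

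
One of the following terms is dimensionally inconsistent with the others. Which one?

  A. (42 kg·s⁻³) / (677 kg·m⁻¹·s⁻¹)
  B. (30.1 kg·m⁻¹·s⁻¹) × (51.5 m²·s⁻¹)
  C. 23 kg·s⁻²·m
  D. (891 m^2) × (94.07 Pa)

Work out the base dimensions of each:
  A. [kg·s⁻³] / [kg·m⁻¹·s⁻¹] = m·s⁻²
  B. [kg·m⁻¹·s⁻¹] · [m²·s⁻¹] = kg·m·s⁻²
  C. kg·m·s⁻²
  D. [m²] · [kg·m⁻¹·s⁻²] = kg·m·s⁻²
All reduce to kg·m·s⁻² except A., which is m·s⁻².

A.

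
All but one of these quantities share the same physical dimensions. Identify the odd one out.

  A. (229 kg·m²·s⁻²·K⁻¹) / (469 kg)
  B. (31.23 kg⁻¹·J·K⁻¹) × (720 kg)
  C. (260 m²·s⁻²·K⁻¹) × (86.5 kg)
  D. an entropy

In SI base units:
  A. [kg·m²·s⁻²·K⁻¹] / [kg] = m²·s⁻²·K⁻¹
  B. [m²·s⁻²·K⁻¹] · [kg] = kg·m²·s⁻²·K⁻¹
  C. [m²·s⁻²·K⁻¹] · [kg] = kg·m²·s⁻²·K⁻¹
  D. [entropy] = kg·m²·s⁻²·K⁻¹
All reduce to kg·m²·s⁻²·K⁻¹ except A., which is m²·s⁻²·K⁻¹.

A.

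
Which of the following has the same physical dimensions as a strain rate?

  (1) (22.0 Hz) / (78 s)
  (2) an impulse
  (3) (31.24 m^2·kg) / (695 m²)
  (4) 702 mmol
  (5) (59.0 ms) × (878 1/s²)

Reference: [strain rate] = s⁻¹.
Each option:
  (1) [s⁻¹] / [s] = s⁻²
  (2) [impulse] = kg·m·s⁻¹
  (3) [kg·m²] / [m²] = kg
  (4) mol
  (5) [s] · [s⁻²] = s⁻¹  ← same
Only (5) matches s⁻¹.

(5)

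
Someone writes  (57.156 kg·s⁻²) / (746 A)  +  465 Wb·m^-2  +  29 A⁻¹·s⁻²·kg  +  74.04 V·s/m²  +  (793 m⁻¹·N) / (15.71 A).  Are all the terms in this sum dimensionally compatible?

Yes

In SI base units:
  (57.156 kg·s⁻²) / (746 A):  [kg·s⁻²] / [A] = kg·s⁻²·A⁻¹
  465 Wb·m^-2:  Wb·m⁻² = V·s·m⁻² = kg·s⁻²·A⁻¹
  29 A⁻¹·s⁻²·kg:  kg·s⁻²·A⁻¹
  74.04 V·s/m²:  V·s·m⁻² = J·C⁻¹·s·m⁻² = kg·s⁻²·A⁻¹
  (793 m⁻¹·N) / (15.71 A):  [kg·s⁻²] / [A] = kg·s⁻²·A⁻¹
Every term reduces to kg·s⁻²·A⁻¹.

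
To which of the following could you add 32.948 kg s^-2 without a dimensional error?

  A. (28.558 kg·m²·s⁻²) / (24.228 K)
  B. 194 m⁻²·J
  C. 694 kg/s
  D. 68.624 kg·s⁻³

B.

Reference: kg·s⁻².
Each option:
  A. [kg·m²·s⁻²] / [K] = kg·m²·s⁻²·K⁻¹
  B. J·m⁻² = N·m·m⁻² = kg·s⁻²  ← same
  C. kg·s⁻¹
  D. kg·s⁻³
Only B. matches kg·s⁻².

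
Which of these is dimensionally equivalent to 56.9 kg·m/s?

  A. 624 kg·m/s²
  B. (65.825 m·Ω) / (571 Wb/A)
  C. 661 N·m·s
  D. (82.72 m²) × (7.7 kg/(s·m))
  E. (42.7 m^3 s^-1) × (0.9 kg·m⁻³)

D.

Reference: kg·m·s⁻¹.
Each option:
  A. kg·m·s⁻²
  B. [kg·m³·s⁻³·A⁻²] / [kg·m²·s⁻²·A⁻²] = m·s⁻¹
  C. N·m·s = kg·m·s⁻²·m·s = kg·m²·s⁻¹
  D. [m²] · [kg·m⁻¹·s⁻¹] = kg·m·s⁻¹  ← same
  E. [m³·s⁻¹] · [kg·m⁻³] = kg·s⁻¹
Only D. matches kg·m·s⁻¹.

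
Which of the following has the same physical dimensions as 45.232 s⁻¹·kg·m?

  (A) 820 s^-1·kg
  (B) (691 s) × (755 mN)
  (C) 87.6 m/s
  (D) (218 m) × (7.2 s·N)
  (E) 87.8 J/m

Reference: kg·m·s⁻¹.
Each option:
  (A) kg·s⁻¹
  (B) [s] · [kg·m·s⁻²] = kg·m·s⁻¹  ← same
  (C) m·s⁻¹
  (D) [m] · [kg·m·s⁻¹] = kg·m²·s⁻¹
  (E) J·m⁻¹ = N·m·m⁻¹ = kg·m·s⁻²
Only (B) matches kg·m·s⁻¹.

(B)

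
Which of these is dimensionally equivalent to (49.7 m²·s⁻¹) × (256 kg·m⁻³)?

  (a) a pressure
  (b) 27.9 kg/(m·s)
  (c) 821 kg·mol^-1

Reference: [m²·s⁻¹] · [kg·m⁻³] = kg·m⁻¹·s⁻¹.
Each option:
  (a) [pressure] = kg·m⁻¹·s⁻²
  (b) kg·m⁻¹·s⁻¹  ← same
  (c) kg·mol⁻¹
Only (b) matches kg·m⁻¹·s⁻¹.

(b)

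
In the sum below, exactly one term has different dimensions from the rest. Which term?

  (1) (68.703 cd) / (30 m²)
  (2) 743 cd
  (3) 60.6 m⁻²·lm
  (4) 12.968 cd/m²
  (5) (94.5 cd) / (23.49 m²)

(2)

In SI base units:
  (1) [cd] / [m²] = m⁻²·cd
  (2) cd
  (3) lm·m⁻² = cd·m⁻² = m⁻²·cd
  (4) cd·m⁻² = m⁻²·cd
  (5) [cd] / [m²] = m⁻²·cd
All reduce to m⁻²·cd except (2), which is cd.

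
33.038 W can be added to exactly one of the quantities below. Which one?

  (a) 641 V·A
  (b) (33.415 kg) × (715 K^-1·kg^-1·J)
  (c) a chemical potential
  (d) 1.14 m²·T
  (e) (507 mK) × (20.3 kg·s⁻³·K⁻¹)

(a)

Reference: W = J·s⁻¹ = kg·m²·s⁻³.
Each option:
  (a) V·A = J·C⁻¹·A = kg·m²·s⁻³  ← same
  (b) [kg] · [m²·s⁻²·K⁻¹] = kg·m²·s⁻²·K⁻¹
  (c) [chemical potential] = kg·m²·s⁻²·mol⁻¹
  (d) T·m² = Wb·m⁻²·m² = kg·m²·s⁻²·A⁻¹
  (e) [K] · [kg·s⁻³·K⁻¹] = kg·s⁻³
Only (a) matches kg·m²·s⁻³.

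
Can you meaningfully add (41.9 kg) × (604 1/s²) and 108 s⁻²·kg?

Yes

Reduce each to base SI dimensions:
  (41.9 kg) × (604 1/s²):  [kg] · [s⁻²] = kg·s⁻²
  108 s⁻²·kg:  kg·s⁻²
Both are kg·s⁻², so they have the same dimensions and can be added.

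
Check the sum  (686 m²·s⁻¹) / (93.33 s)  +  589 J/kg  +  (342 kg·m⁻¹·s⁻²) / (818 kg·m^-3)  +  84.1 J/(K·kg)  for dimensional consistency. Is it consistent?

No

Work out the base dimensions of each:
  (686 m²·s⁻¹) / (93.33 s):  [m²·s⁻¹] / [s] = m²·s⁻²
  589 J/kg:  J·kg⁻¹ = N·m·kg⁻¹ = m²·s⁻²
  (342 kg·m⁻¹·s⁻²) / (818 kg·m^-3):  [kg·m⁻¹·s⁻²] / [kg·m⁻³] = m²·s⁻²
  84.1 J/(K·kg):  J·kg⁻¹·K⁻¹ = N·m·kg⁻¹·K⁻¹ = m²·s⁻²·K⁻¹
The terms do not share a single dimension (m²·s⁻² vs m²·s⁻²·K⁻¹).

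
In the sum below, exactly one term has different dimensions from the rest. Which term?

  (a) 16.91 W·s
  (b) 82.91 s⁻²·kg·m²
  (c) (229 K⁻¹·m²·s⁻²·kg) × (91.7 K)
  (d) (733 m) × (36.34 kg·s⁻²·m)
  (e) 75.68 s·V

(e)

Expand each in SI base units:
  (a) W·s = J·s⁻¹·s = kg·m²·s⁻²
  (b) kg·m²·s⁻²
  (c) [kg·m²·s⁻²·K⁻¹] · [K] = kg·m²·s⁻²
  (d) [m] · [kg·m·s⁻²] = kg·m²·s⁻²
  (e) V·s = J·C⁻¹·s = kg·m²·s⁻²·A⁻¹
All reduce to kg·m²·s⁻² except (e), which is kg·m²·s⁻²·A⁻¹.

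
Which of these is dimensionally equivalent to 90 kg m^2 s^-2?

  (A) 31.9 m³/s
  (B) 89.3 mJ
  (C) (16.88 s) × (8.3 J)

(B)

Reference: kg·m²·s⁻².
Each option:
  (A) m³·s⁻¹
  (B) J = N·m = kg·m²·s⁻²  ← same
  (C) [s] · [kg·m²·s⁻²] = kg·m²·s⁻¹
Only (B) matches kg·m²·s⁻².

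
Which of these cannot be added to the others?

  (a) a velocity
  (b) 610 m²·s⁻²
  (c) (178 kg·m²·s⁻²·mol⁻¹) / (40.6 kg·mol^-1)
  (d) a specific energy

In SI base units:
  (a) [velocity] = m·s⁻¹
  (b) m²·s⁻²
  (c) [kg·m²·s⁻²·mol⁻¹] / [kg·mol⁻¹] = m²·s⁻²
  (d) [specific energy] = m²·s⁻²
All reduce to m²·s⁻² except (a), which is m·s⁻¹.

(a)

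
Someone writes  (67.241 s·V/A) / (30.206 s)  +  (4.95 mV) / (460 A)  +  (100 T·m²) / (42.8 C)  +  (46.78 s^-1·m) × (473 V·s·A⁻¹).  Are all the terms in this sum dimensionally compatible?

No

In SI base units:
  (67.241 s·V/A) / (30.206 s):  [kg·m²·s⁻²·A⁻²] / [s] = kg·m²·s⁻³·A⁻²
  (4.95 mV) / (460 A):  [kg·m²·s⁻³·A⁻¹] / [A] = kg·m²·s⁻³·A⁻²
  (100 T·m²) / (42.8 C):  [kg·m²·s⁻²·A⁻¹] / [s·A] = kg·m²·s⁻³·A⁻²
  (46.78 s^-1·m) × (473 V·s·A⁻¹):  [m·s⁻¹] · [kg·m²·s⁻²·A⁻²] = kg·m³·s⁻³·A⁻²
The terms do not share a single dimension (kg·m²·s⁻³·A⁻² vs kg·m³·s⁻³·A⁻²).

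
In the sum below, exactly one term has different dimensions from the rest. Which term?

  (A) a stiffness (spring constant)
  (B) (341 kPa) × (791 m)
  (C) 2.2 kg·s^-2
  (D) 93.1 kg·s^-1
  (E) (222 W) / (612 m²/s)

(D)

In SI base units:
  (A) [stiffness (spring constant)] = kg·s⁻²
  (B) [kg·m⁻¹·s⁻²] · [m] = kg·s⁻²
  (C) kg·s⁻²
  (D) kg·s⁻¹
  (E) [kg·m²·s⁻³] / [m²·s⁻¹] = kg·s⁻²
All reduce to kg·s⁻² except (D), which is kg·s⁻¹.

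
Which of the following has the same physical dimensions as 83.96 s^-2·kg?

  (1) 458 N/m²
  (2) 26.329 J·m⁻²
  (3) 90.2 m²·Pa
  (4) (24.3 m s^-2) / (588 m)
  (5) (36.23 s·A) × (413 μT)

(2)

Reference: kg·s⁻².
Each option:
  (1) N·m⁻² = kg·m·s⁻²·m⁻² = kg·m⁻¹·s⁻²
  (2) J·m⁻² = N·m·m⁻² = kg·s⁻²  ← same
  (3) Pa·m² = N·m⁻²·m² = kg·m·s⁻²
  (4) [m·s⁻²] / [m] = s⁻²
  (5) [s·A] · [kg·s⁻²·A⁻¹] = kg·s⁻¹
Only (2) matches kg·s⁻².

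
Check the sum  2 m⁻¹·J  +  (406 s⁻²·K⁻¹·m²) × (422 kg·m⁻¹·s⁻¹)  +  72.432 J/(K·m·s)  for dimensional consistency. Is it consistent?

In SI base units:
  2 m⁻¹·J:  J·m⁻¹ = N·m·m⁻¹ = kg·m·s⁻²
  (406 s⁻²·K⁻¹·m²) × (422 kg·m⁻¹·s⁻¹):  [m²·s⁻²·K⁻¹] · [kg·m⁻¹·s⁻¹] = kg·m·s⁻³·K⁻¹
  72.432 J/(K·m·s):  J·s⁻¹·m⁻¹·K⁻¹ = N·m·s⁻¹·m⁻¹·K⁻¹ = kg·m·s⁻³·K⁻¹
The terms do not share a single dimension (kg·m·s⁻² vs kg·m·s⁻³·K⁻¹).

No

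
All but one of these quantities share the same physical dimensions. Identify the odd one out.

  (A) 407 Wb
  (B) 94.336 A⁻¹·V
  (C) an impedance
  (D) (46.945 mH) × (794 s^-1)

(A)

Dimensions:
  (A) Wb = V·s = kg·m²·s⁻²·A⁻¹
  (B) V·A⁻¹ = J·C⁻¹·A⁻¹ = kg·m²·s⁻³·A⁻²
  (C) [impedance] = kg·m²·s⁻³·A⁻²
  (D) [kg·m²·s⁻²·A⁻²] · [s⁻¹] = kg·m²·s⁻³·A⁻²
All reduce to kg·m²·s⁻³·A⁻² except (A), which is kg·m²·s⁻²·A⁻¹.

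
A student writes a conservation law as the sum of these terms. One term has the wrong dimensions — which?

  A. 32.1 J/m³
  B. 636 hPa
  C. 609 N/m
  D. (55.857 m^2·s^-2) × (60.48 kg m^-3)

Work out the base dimensions of each:
  A. J·m⁻³ = N·m·m⁻³ = kg·m⁻¹·s⁻²
  B. Pa = N·m⁻² = kg·m⁻¹·s⁻²
  C. N·m⁻¹ = kg·m·s⁻²·m⁻¹ = kg·s⁻²
  D. [m²·s⁻²] · [kg·m⁻³] = kg·m⁻¹·s⁻²
All reduce to kg·m⁻¹·s⁻² except C., which is kg·s⁻².

C.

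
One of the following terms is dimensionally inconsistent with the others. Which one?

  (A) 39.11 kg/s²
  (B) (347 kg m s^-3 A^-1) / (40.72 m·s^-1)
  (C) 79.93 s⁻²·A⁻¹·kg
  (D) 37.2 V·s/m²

Work out the base dimensions of each:
  (A) kg·s⁻²
  (B) [kg·m·s⁻³·A⁻¹] / [m·s⁻¹] = kg·s⁻²·A⁻¹
  (C) kg·s⁻²·A⁻¹
  (D) V·s·m⁻² = J·C⁻¹·s·m⁻² = kg·s⁻²·A⁻¹
All reduce to kg·s⁻²·A⁻¹ except (A), which is kg·s⁻².

(A)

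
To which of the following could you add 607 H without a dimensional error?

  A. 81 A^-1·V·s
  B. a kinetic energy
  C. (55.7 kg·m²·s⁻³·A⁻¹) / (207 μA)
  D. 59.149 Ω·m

Reference: H = V·s·A⁻¹ = kg·m²·s⁻²·A⁻².
Each option:
  A. V·s·A⁻¹ = J·C⁻¹·s·A⁻¹ = kg·m²·s⁻²·A⁻²  ← same
  B. [kinetic energy] = kg·m²·s⁻²
  C. [kg·m²·s⁻³·A⁻¹] / [A] = kg·m²·s⁻³·A⁻²
  D. Ω·m = V·A⁻¹·m = kg·m³·s⁻³·A⁻²
Only A. matches kg·m²·s⁻²·A⁻².

A.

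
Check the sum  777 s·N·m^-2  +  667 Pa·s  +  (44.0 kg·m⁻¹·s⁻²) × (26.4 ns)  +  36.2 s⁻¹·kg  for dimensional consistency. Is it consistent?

No

Dimensions:
  777 s·N·m^-2:  N·s·m⁻² = kg·m·s⁻²·s·m⁻² = kg·m⁻¹·s⁻¹
  667 Pa·s:  Pa·s = N·m⁻²·s = kg·m⁻¹·s⁻¹
  (44.0 kg·m⁻¹·s⁻²) × (26.4 ns):  [kg·m⁻¹·s⁻²] · [s] = kg·m⁻¹·s⁻¹
  36.2 s⁻¹·kg:  kg·s⁻¹
The terms do not share a single dimension (kg·m⁻¹·s⁻¹ vs kg·s⁻¹).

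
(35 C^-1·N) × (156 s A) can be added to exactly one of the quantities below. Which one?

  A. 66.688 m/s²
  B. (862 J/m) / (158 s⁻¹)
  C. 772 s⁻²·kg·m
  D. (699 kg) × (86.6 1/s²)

Reference: [kg·m·s⁻³·A⁻¹] · [s·A] = kg·m·s⁻².
Each option:
  A. m·s⁻²
  B. [kg·m·s⁻²] / [s⁻¹] = kg·m·s⁻¹
  C. kg·m·s⁻²  ← same
  D. [kg] · [s⁻²] = kg·s⁻²
Only C. matches kg·m·s⁻².

C.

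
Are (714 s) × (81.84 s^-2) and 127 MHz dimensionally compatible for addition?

Work out the base dimensions of each:
  (714 s) × (81.84 s^-2):  [s] · [s⁻²] = s⁻¹
  127 MHz:  Hz = s⁻¹
Both are s⁻¹, so they have the same dimensions and can be added.

Yes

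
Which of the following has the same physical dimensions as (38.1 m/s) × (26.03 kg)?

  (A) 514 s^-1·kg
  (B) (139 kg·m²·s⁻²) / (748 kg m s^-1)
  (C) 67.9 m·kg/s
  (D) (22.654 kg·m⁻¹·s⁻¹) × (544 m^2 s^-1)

(C)

Reference: [m·s⁻¹] · [kg] = kg·m·s⁻¹.
Each option:
  (A) kg·s⁻¹
  (B) [kg·m²·s⁻²] / [kg·m·s⁻¹] = m·s⁻¹
  (C) kg·m·s⁻¹  ← same
  (D) [kg·m⁻¹·s⁻¹] · [m²·s⁻¹] = kg·m·s⁻²
Only (C) matches kg·m·s⁻¹.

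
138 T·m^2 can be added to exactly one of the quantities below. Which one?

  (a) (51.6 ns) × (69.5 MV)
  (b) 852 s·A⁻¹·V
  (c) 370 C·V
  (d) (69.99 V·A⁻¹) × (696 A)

(a)

Reference: T·m² = Wb·m⁻²·m² = kg·m²·s⁻²·A⁻¹.
Each option:
  (a) [s] · [kg·m²·s⁻³·A⁻¹] = kg·m²·s⁻²·A⁻¹  ← same
  (b) V·s·A⁻¹ = J·C⁻¹·s·A⁻¹ = kg·m²·s⁻²·A⁻²
  (c) C·V = s·A·J·C⁻¹ = kg·m²·s⁻²
  (d) [kg·m²·s⁻³·A⁻²] · [A] = kg·m²·s⁻³·A⁻¹
Only (a) matches kg·m²·s⁻²·A⁻¹.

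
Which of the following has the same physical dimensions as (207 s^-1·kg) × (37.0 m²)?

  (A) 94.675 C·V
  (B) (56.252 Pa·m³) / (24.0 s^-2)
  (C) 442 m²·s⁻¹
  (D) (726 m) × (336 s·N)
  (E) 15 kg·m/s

Reference: [kg·s⁻¹] · [m²] = kg·m²·s⁻¹.
Each option:
  (A) C·V = s·A·J·C⁻¹ = kg·m²·s⁻²
  (B) [kg·m²·s⁻²] / [s⁻²] = kg·m²
  (C) m²·s⁻¹
  (D) [m] · [kg·m·s⁻¹] = kg·m²·s⁻¹  ← same
  (E) kg·m·s⁻¹
Only (D) matches kg·m²·s⁻¹.

(D)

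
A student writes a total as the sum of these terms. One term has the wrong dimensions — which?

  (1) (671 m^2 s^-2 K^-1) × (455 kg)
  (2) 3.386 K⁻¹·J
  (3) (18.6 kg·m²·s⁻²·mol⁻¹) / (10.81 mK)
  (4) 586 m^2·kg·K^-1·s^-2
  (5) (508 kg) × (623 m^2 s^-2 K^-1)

(3)

Dimensions:
  (1) [m²·s⁻²·K⁻¹] · [kg] = kg·m²·s⁻²·K⁻¹
  (2) J·K⁻¹ = N·m·K⁻¹ = kg·m²·s⁻²·K⁻¹
  (3) [kg·m²·s⁻²·mol⁻¹] / [K] = kg·m²·s⁻²·K⁻¹·mol⁻¹
  (4) kg·m²·s⁻²·K⁻¹
  (5) [kg] · [m²·s⁻²·K⁻¹] = kg·m²·s⁻²·K⁻¹
All reduce to kg·m²·s⁻²·K⁻¹ except (3), which is kg·m²·s⁻²·K⁻¹·mol⁻¹.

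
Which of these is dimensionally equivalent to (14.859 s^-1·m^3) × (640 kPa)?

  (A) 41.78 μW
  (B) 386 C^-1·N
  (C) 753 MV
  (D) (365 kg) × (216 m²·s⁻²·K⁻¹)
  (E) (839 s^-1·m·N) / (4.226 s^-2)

(A)

Reference: [m³·s⁻¹] · [kg·m⁻¹·s⁻²] = kg·m²·s⁻³.
Each option:
  (A) W = J·s⁻¹ = kg·m²·s⁻³  ← same
  (B) N·C⁻¹ = kg·m·s⁻²·(s·A)⁻¹ = kg·m·s⁻³·A⁻¹
  (C) V = J·C⁻¹ = kg·m²·s⁻³·A⁻¹
  (D) [kg] · [m²·s⁻²·K⁻¹] = kg·m²·s⁻²·K⁻¹
  (E) [kg·m²·s⁻³] / [s⁻²] = kg·m²·s⁻¹
Only (A) matches kg·m²·s⁻³.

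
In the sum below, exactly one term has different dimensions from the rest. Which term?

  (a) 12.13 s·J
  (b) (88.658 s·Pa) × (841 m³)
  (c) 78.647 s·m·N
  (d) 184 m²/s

Work out the base dimensions of each:
  (a) J·s = N·m·s = kg·m²·s⁻¹
  (b) [kg·m⁻¹·s⁻¹] · [m³] = kg·m²·s⁻¹
  (c) N·m·s = kg·m·s⁻²·m·s = kg·m²·s⁻¹
  (d) m²·s⁻¹
All reduce to kg·m²·s⁻¹ except (d), which is m²·s⁻¹.

(d)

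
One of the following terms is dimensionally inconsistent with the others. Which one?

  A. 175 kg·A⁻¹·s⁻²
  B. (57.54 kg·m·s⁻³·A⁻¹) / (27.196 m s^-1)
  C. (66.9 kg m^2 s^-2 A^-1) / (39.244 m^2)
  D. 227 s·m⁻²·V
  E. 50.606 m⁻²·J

Reduce each to base SI dimensions:
  A. kg·s⁻²·A⁻¹
  B. [kg·m·s⁻³·A⁻¹] / [m·s⁻¹] = kg·s⁻²·A⁻¹
  C. [kg·m²·s⁻²·A⁻¹] / [m²] = kg·s⁻²·A⁻¹
  D. V·s·m⁻² = J·C⁻¹·s·m⁻² = kg·s⁻²·A⁻¹
  E. J·m⁻² = N·m·m⁻² = kg·s⁻²
All reduce to kg·s⁻²·A⁻¹ except E., which is kg·s⁻².

E.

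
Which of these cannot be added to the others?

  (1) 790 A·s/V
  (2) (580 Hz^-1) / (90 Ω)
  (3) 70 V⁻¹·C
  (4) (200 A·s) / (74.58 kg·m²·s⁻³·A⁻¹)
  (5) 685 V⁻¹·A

In SI base units:
  (1) A·s·V⁻¹ = A·s·(J·C⁻¹)⁻¹ = kg⁻¹·m⁻²·s⁴·A²
  (2) [s] / [kg·m²·s⁻³·A⁻²] = kg⁻¹·m⁻²·s⁴·A²
  (3) C·V⁻¹ = s·A·(J·C⁻¹)⁻¹ = kg⁻¹·m⁻²·s⁴·A²
  (4) [s·A] / [kg·m²·s⁻³·A⁻¹] = kg⁻¹·m⁻²·s⁴·A²
  (5) A·V⁻¹ = A·(J·C⁻¹)⁻¹ = kg⁻¹·m⁻²·s³·A²
All reduce to kg⁻¹·m⁻²·s⁴·A² except (5), which is kg⁻¹·m⁻²·s³·A².

(5)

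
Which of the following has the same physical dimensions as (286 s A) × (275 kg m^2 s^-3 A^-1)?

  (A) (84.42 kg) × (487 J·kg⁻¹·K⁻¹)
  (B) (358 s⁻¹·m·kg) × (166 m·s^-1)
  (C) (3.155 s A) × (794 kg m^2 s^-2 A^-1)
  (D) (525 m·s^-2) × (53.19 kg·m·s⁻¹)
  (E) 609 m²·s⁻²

(B)

Reference: [s·A] · [kg·m²·s⁻³·A⁻¹] = kg·m²·s⁻².
Each option:
  (A) [kg] · [m²·s⁻²·K⁻¹] = kg·m²·s⁻²·K⁻¹
  (B) [kg·m·s⁻¹] · [m·s⁻¹] = kg·m²·s⁻²  ← same
  (C) [s·A] · [kg·m²·s⁻²·A⁻¹] = kg·m²·s⁻¹
  (D) [m·s⁻²] · [kg·m·s⁻¹] = kg·m²·s⁻³
  (E) m²·s⁻²
Only (B) matches kg·m²·s⁻².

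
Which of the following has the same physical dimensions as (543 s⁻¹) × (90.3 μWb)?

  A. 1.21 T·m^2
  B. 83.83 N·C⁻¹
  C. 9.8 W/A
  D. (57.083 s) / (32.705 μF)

C.

Reference: [s⁻¹] · [kg·m²·s⁻²·A⁻¹] = kg·m²·s⁻³·A⁻¹.
Each option:
  A. T·m² = Wb·m⁻²·m² = kg·m²·s⁻²·A⁻¹
  B. N·C⁻¹ = kg·m·s⁻²·(s·A)⁻¹ = kg·m·s⁻³·A⁻¹
  C. W·A⁻¹ = J·s⁻¹·A⁻¹ = kg·m²·s⁻³·A⁻¹  ← same
  D. [s] / [kg⁻¹·m⁻²·s⁴·A²] = kg·m²·s⁻³·A⁻²
Only C. matches kg·m²·s⁻³·A⁻¹.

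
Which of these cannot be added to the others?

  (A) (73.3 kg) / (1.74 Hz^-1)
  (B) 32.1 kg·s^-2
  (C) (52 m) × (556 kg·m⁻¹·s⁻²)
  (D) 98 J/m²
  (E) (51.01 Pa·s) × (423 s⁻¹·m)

Work out the base dimensions of each:
  (A) [kg] / [s] = kg·s⁻¹
  (B) kg·s⁻²
  (C) [m] · [kg·m⁻¹·s⁻²] = kg·s⁻²
  (D) J·m⁻² = N·m·m⁻² = kg·s⁻²
  (E) [kg·m⁻¹·s⁻¹] · [m·s⁻¹] = kg·s⁻²
All reduce to kg·s⁻² except (A), which is kg·s⁻¹.

(A)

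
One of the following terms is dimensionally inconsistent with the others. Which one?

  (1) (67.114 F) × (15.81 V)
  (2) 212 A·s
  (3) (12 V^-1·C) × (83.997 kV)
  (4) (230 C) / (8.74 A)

Dimensions:
  (1) [kg⁻¹·m⁻²·s⁴·A²] · [kg·m²·s⁻³·A⁻¹] = s·A
  (2) A·s = s·A
  (3) [kg⁻¹·m⁻²·s⁴·A²] · [kg·m²·s⁻³·A⁻¹] = s·A
  (4) [s·A] / [A] = s
All reduce to s·A except (4), which is s.

(4)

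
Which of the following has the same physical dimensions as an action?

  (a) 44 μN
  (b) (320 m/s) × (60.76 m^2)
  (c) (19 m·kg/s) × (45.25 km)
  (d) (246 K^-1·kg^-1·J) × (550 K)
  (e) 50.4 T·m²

(c)

Reference: [action] = kg·m²·s⁻¹.
Each option:
  (a) N = kg·m·s⁻²
  (b) [m·s⁻¹] · [m²] = m³·s⁻¹
  (c) [kg·m·s⁻¹] · [m] = kg·m²·s⁻¹  ← same
  (d) [m²·s⁻²·K⁻¹] · [K] = m²·s⁻²
  (e) T·m² = Wb·m⁻²·m² = kg·m²·s⁻²·A⁻¹
Only (c) matches kg·m²·s⁻¹.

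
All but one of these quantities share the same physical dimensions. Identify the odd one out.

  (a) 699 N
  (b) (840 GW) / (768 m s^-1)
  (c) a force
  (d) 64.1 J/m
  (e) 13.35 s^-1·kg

Work out the base dimensions of each:
  (a) N = kg·m·s⁻²
  (b) [kg·m²·s⁻³] / [m·s⁻¹] = kg·m·s⁻²
  (c) [force] = kg·m·s⁻²
  (d) J·m⁻¹ = N·m·m⁻¹ = kg·m·s⁻²
  (e) kg·s⁻¹
All reduce to kg·m·s⁻² except (e), which is kg·s⁻¹.

(e)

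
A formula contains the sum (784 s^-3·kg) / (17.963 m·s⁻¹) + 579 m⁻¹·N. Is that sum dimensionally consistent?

No

In SI base units:
  (784 s^-3·kg) / (17.963 m·s⁻¹):  [kg·s⁻³] / [m·s⁻¹] = kg·m⁻¹·s⁻²
  579 m⁻¹·N:  N·m⁻¹ = kg·m·s⁻²·m⁻¹ = kg·s⁻²
kg·m⁻¹·s⁻² ≠ kg·s⁻², so they cannot be added.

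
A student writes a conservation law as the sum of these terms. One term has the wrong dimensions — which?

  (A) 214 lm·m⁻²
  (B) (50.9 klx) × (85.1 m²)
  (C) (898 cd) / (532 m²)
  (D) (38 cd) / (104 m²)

(B)

Expand each in SI base units:
  (A) lm·m⁻² = cd·m⁻² = m⁻²·cd
  (B) [m⁻²·cd] · [m²] = cd
  (C) [cd] / [m²] = m⁻²·cd
  (D) [cd] / [m²] = m⁻²·cd
All reduce to m⁻²·cd except (B), which is cd.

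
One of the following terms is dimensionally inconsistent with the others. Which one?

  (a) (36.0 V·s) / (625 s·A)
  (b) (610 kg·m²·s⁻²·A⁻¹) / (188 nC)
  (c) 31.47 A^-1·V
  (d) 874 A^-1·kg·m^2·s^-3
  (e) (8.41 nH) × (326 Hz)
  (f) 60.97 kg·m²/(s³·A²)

Dimensions:
  (a) [kg·m²·s⁻²·A⁻¹] / [s·A] = kg·m²·s⁻³·A⁻²
  (b) [kg·m²·s⁻²·A⁻¹] / [s·A] = kg·m²·s⁻³·A⁻²
  (c) V·A⁻¹ = J·C⁻¹·A⁻¹ = kg·m²·s⁻³·A⁻²
  (d) kg·m²·s⁻³·A⁻¹
  (e) [kg·m²·s⁻²·A⁻²] · [s⁻¹] = kg·m²·s⁻³·A⁻²
  (f) kg·m²·s⁻³·A⁻²
All reduce to kg·m²·s⁻³·A⁻² except (d), which is kg·m²·s⁻³·A⁻¹.

(d)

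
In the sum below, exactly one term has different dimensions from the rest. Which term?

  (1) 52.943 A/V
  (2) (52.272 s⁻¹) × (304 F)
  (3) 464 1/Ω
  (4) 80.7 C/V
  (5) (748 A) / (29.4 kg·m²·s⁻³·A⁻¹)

Reduce each to base SI dimensions:
  (1) A·V⁻¹ = A·(J·C⁻¹)⁻¹ = kg⁻¹·m⁻²·s³·A²
  (2) [s⁻¹] · [kg⁻¹·m⁻²·s⁴·A²] = kg⁻¹·m⁻²·s³·A²
  (3) Ω⁻¹ = (V·A⁻¹)⁻¹ = kg⁻¹·m⁻²·s³·A²
  (4) C·V⁻¹ = s·A·(J·C⁻¹)⁻¹ = kg⁻¹·m⁻²·s⁴·A²
  (5) [A] / [kg·m²·s⁻³·A⁻¹] = kg⁻¹·m⁻²·s³·A²
All reduce to kg⁻¹·m⁻²·s³·A² except (4), which is kg⁻¹·m⁻²·s⁴·A².

(4)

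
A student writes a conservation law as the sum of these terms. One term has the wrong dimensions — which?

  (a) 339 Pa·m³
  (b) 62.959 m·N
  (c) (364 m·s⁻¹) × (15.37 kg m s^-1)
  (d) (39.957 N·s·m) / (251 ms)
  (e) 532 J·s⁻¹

Reduce each to base SI dimensions:
  (a) Pa·m³ = N·m⁻²·m³ = kg·m²·s⁻²
  (b) N·m = kg·m·s⁻²·m = kg·m²·s⁻²
  (c) [m·s⁻¹] · [kg·m·s⁻¹] = kg·m²·s⁻²
  (d) [kg·m²·s⁻¹] / [s] = kg·m²·s⁻²
  (e) J·s⁻¹ = N·m·s⁻¹ = kg·m²·s⁻³
All reduce to kg·m²·s⁻² except (e), which is kg·m²·s⁻³.

(e)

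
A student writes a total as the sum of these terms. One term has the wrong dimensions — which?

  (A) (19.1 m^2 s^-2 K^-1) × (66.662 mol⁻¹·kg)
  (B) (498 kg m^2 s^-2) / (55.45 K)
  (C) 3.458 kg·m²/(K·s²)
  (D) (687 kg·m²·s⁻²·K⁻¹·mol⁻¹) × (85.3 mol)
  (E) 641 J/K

(A)

Expand each in SI base units:
  (A) [m²·s⁻²·K⁻¹] · [kg·mol⁻¹] = kg·m²·s⁻²·K⁻¹·mol⁻¹
  (B) [kg·m²·s⁻²] / [K] = kg·m²·s⁻²·K⁻¹
  (C) kg·m²·s⁻²·K⁻¹
  (D) [kg·m²·s⁻²·K⁻¹·mol⁻¹] · [mol] = kg·m²·s⁻²·K⁻¹
  (E) J·K⁻¹ = N·m·K⁻¹ = kg·m²·s⁻²·K⁻¹
All reduce to kg·m²·s⁻²·K⁻¹ except (A), which is kg·m²·s⁻²·K⁻¹·mol⁻¹.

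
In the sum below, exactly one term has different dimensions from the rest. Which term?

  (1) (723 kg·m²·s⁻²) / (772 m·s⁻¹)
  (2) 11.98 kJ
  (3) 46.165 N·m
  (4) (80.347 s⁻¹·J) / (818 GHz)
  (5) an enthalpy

Dimensions:
  (1) [kg·m²·s⁻²] / [m·s⁻¹] = kg·m·s⁻¹
  (2) J = N·m = kg·m²·s⁻²
  (3) N·m = kg·m·s⁻²·m = kg·m²·s⁻²
  (4) [kg·m²·s⁻³] / [s⁻¹] = kg·m²·s⁻²
  (5) [enthalpy] = kg·m²·s⁻²
All reduce to kg·m²·s⁻² except (1), which is kg·m·s⁻¹.

(1)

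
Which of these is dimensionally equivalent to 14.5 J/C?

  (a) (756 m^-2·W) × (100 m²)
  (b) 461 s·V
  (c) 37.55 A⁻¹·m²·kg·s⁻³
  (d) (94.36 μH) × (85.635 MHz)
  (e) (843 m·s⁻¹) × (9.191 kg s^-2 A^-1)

(c)

Reference: J·C⁻¹ = N·m·(s·A)⁻¹ = kg·m²·s⁻³·A⁻¹.
Each option:
  (a) [kg·s⁻³] · [m²] = kg·m²·s⁻³
  (b) V·s = J·C⁻¹·s = kg·m²·s⁻²·A⁻¹
  (c) kg·m²·s⁻³·A⁻¹  ← same
  (d) [kg·m²·s⁻²·A⁻²] · [s⁻¹] = kg·m²·s⁻³·A⁻²
  (e) [m·s⁻¹] · [kg·s⁻²·A⁻¹] = kg·m·s⁻³·A⁻¹
Only (c) matches kg·m²·s⁻³·A⁻¹.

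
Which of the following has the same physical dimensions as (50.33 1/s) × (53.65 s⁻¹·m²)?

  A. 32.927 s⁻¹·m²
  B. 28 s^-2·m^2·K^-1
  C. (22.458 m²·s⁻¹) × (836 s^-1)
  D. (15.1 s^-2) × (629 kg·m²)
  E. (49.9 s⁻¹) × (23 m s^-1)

C.

Reference: [s⁻¹] · [m²·s⁻¹] = m²·s⁻².
Each option:
  A. m²·s⁻¹
  B. m²·s⁻²·K⁻¹
  C. [m²·s⁻¹] · [s⁻¹] = m²·s⁻²  ← same
  D. [s⁻²] · [kg·m²] = kg·m²·s⁻²
  E. [s⁻¹] · [m·s⁻¹] = m·s⁻²
Only C. matches m²·s⁻².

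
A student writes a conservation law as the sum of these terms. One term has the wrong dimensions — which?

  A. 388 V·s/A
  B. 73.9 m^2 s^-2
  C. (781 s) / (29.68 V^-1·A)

B.

Expand each in SI base units:
  A. V·s·A⁻¹ = J·C⁻¹·s·A⁻¹ = kg·m²·s⁻²·A⁻²
  B. m²·s⁻²
  C. [s] / [kg⁻¹·m⁻²·s³·A²] = kg·m²·s⁻²·A⁻²
All reduce to kg·m²·s⁻²·A⁻² except B., which is m²·s⁻².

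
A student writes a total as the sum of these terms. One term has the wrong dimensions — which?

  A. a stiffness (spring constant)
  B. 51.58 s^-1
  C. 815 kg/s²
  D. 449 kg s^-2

B.

Expand each in SI base units:
  A. [stiffness (spring constant)] = kg·s⁻²
  B. s⁻¹
  C. kg·s⁻²
  D. kg·s⁻²
All reduce to kg·s⁻² except B., which is s⁻¹.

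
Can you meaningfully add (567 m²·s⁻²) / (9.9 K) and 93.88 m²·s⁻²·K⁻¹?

Yes

Reduce each to base SI dimensions:
  (567 m²·s⁻²) / (9.9 K):  [m²·s⁻²] / [K] = m²·s⁻²·K⁻¹
  93.88 m²·s⁻²·K⁻¹:  m²·s⁻²·K⁻¹
Both are m²·s⁻²·K⁻¹, so they have the same dimensions and can be added.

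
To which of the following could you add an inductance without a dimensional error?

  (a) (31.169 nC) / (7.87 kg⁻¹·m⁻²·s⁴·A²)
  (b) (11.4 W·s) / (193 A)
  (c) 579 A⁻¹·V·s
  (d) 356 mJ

(c)

Reference: [inductance] = kg·m²·s⁻²·A⁻².
Each option:
  (a) [s·A] / [kg⁻¹·m⁻²·s⁴·A²] = kg·m²·s⁻³·A⁻¹
  (b) [kg·m²·s⁻²] / [A] = kg·m²·s⁻²·A⁻¹
  (c) V·s·A⁻¹ = J·C⁻¹·s·A⁻¹ = kg·m²·s⁻²·A⁻²  ← same
  (d) J = N·m = kg·m²·s⁻²
Only (c) matches kg·m²·s⁻²·A⁻².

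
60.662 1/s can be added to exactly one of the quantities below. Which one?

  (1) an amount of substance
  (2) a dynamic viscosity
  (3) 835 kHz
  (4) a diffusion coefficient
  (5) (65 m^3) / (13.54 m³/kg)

(3)

Reference: s⁻¹.
Each option:
  (1) [amount of substance] = mol
  (2) [dynamic viscosity] = kg·m⁻¹·s⁻¹
  (3) Hz = s⁻¹  ← same
  (4) [diffusion coefficient] = m²·s⁻¹
  (5) [m³] / [kg⁻¹·m³] = kg
Only (3) matches s⁻¹.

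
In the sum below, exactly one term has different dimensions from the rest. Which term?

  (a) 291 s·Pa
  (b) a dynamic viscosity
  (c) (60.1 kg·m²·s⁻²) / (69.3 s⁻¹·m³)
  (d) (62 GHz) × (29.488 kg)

Reduce each to base SI dimensions:
  (a) Pa·s = N·m⁻²·s = kg·m⁻¹·s⁻¹
  (b) [dynamic viscosity] = kg·m⁻¹·s⁻¹
  (c) [kg·m²·s⁻²] / [m³·s⁻¹] = kg·m⁻¹·s⁻¹
  (d) [s⁻¹] · [kg] = kg·s⁻¹
All reduce to kg·m⁻¹·s⁻¹ except (d), which is kg·s⁻¹.

(d)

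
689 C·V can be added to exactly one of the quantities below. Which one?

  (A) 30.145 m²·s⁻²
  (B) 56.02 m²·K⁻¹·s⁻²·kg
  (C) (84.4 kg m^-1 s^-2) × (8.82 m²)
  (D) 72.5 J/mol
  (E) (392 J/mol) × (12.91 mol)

Reference: C·V = s·A·J·C⁻¹ = kg·m²·s⁻².
Each option:
  (A) m²·s⁻²
  (B) kg·m²·s⁻²·K⁻¹
  (C) [kg·m⁻¹·s⁻²] · [m²] = kg·m·s⁻²
  (D) J·mol⁻¹ = N·m·mol⁻¹ = kg·m²·s⁻²·mol⁻¹
  (E) [kg·m²·s⁻²·mol⁻¹] · [mol] = kg·m²·s⁻²  ← same
Only (E) matches kg·m²·s⁻².

(E)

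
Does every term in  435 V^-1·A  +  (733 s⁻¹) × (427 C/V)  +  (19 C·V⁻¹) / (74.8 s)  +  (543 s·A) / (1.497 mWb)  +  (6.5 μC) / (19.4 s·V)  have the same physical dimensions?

Work out the base dimensions of each:
  435 V^-1·A:  A·V⁻¹ = A·(J·C⁻¹)⁻¹ = kg⁻¹·m⁻²·s³·A²
  (733 s⁻¹) × (427 C/V):  [s⁻¹] · [kg⁻¹·m⁻²·s⁴·A²] = kg⁻¹·m⁻²·s³·A²
  (19 C·V⁻¹) / (74.8 s):  [kg⁻¹·m⁻²·s⁴·A²] / [s] = kg⁻¹·m⁻²·s³·A²
  (543 s·A) / (1.497 mWb):  [s·A] / [kg·m²·s⁻²·A⁻¹] = kg⁻¹·m⁻²·s³·A²
  (6.5 μC) / (19.4 s·V):  [s·A] / [kg·m²·s⁻²·A⁻¹] = kg⁻¹·m⁻²·s³·A²
Every term reduces to kg⁻¹·m⁻²·s³·A².

Yes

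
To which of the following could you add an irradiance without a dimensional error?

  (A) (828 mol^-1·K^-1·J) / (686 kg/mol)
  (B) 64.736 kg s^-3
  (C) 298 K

(B)

Reference: [irradiance] = kg·s⁻³.
Each option:
  (A) [kg·m²·s⁻²·K⁻¹·mol⁻¹] / [kg·mol⁻¹] = m²·s⁻²·K⁻¹
  (B) kg·s⁻³  ← same
  (C) K
Only (B) matches kg·s⁻³.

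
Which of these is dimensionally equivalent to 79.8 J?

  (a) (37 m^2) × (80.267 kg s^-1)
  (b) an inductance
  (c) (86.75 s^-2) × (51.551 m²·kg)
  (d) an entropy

Reference: J = N·m = kg·m²·s⁻².
Each option:
  (a) [m²] · [kg·s⁻¹] = kg·m²·s⁻¹
  (b) [inductance] = kg·m²·s⁻²·A⁻²
  (c) [s⁻²] · [kg·m²] = kg·m²·s⁻²  ← same
  (d) [entropy] = kg·m²·s⁻²·K⁻¹
Only (c) matches kg·m²·s⁻².

(c)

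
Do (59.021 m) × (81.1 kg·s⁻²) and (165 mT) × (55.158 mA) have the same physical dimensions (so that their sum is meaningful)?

No

Expand each in SI base units:
  (59.021 m) × (81.1 kg·s⁻²):  [m] · [kg·s⁻²] = kg·m·s⁻²
  (165 mT) × (55.158 mA):  [kg·s⁻²·A⁻¹] · [A] = kg·s⁻²
kg·m·s⁻² ≠ kg·s⁻², so they cannot be added.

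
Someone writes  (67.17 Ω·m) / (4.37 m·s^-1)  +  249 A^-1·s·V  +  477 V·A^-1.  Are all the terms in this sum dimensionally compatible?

No

In SI base units:
  (67.17 Ω·m) / (4.37 m·s^-1):  [kg·m³·s⁻³·A⁻²] / [m·s⁻¹] = kg·m²·s⁻²·A⁻²
  249 A^-1·s·V:  V·s·A⁻¹ = J·C⁻¹·s·A⁻¹ = kg·m²·s⁻²·A⁻²
  477 V·A^-1:  V·A⁻¹ = J·C⁻¹·A⁻¹ = kg·m²·s⁻³·A⁻²
The terms do not share a single dimension (kg·m²·s⁻²·A⁻² vs kg·m²·s⁻³·A⁻²).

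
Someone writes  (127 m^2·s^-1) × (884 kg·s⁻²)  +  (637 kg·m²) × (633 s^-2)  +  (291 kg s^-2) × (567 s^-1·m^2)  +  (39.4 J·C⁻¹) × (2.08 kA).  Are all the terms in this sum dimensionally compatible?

Dimensions:
  (127 m^2·s^-1) × (884 kg·s⁻²):  [m²·s⁻¹] · [kg·s⁻²] = kg·m²·s⁻³
  (637 kg·m²) × (633 s^-2):  [kg·m²] · [s⁻²] = kg·m²·s⁻²
  (291 kg s^-2) × (567 s^-1·m^2):  [kg·s⁻²] · [m²·s⁻¹] = kg·m²·s⁻³
  (39.4 J·C⁻¹) × (2.08 kA):  [kg·m²·s⁻³·A⁻¹] · [A] = kg·m²·s⁻³
The terms do not share a single dimension (kg·m²·s⁻² vs kg·m²·s⁻³).

No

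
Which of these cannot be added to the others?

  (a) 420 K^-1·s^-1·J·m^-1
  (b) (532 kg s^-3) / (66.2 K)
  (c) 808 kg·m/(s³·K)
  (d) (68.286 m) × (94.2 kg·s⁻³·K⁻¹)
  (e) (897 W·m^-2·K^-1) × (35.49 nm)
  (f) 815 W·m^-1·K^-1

Reduce each to base SI dimensions:
  (a) J·s⁻¹·m⁻¹·K⁻¹ = N·m·s⁻¹·m⁻¹·K⁻¹ = kg·m·s⁻³·K⁻¹
  (b) [kg·s⁻³] / [K] = kg·s⁻³·K⁻¹
  (c) kg·m·s⁻³·K⁻¹
  (d) [m] · [kg·s⁻³·K⁻¹] = kg·m·s⁻³·K⁻¹
  (e) [kg·s⁻³·K⁻¹] · [m] = kg·m·s⁻³·K⁻¹
  (f) W·m⁻¹·K⁻¹ = J·s⁻¹·m⁻¹·K⁻¹ = kg·m·s⁻³·K⁻¹
All reduce to kg·m·s⁻³·K⁻¹ except (b), which is kg·s⁻³·K⁻¹.

(b)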